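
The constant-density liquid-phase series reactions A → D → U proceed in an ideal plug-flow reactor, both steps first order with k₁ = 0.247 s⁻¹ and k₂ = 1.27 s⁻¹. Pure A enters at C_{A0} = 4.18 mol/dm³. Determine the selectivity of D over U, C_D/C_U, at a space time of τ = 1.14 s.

For first-order series with pure A initially, C_D(τ) = k₁C_{A0}/(k₂−k₁)·(e^(−k₁τ) − e^(−k₂τ)).
e^(−k₁τ) = e^(−0.247×1.14) = e^(−0.2816) = 0.7546; e^(−k₂τ) = e^(−1.448) = 0.2351.
C_D = 0.247×4.18/(1.27−0.247) × (0.7546−0.2351) = 1.009×0.5195 = 0.5243 mol/dm³.
C_A = C_{A0}e^(−k₁τ) = 3.154 mol/dm³, so C_U = C_{A0}−C_A−C_D = 0.5015 mol/dm³; C_D/C_U = 1.05.

1.05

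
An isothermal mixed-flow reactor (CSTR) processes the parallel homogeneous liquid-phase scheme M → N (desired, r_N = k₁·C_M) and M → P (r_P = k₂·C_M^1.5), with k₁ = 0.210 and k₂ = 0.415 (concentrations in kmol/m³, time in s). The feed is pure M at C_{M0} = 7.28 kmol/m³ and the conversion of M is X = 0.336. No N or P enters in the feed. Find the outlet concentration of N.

Exit C_M = C_{M0}(1−X) = 7.28×0.664 = 4.834 kmol/m³.
A CSTR operates uniformly at the exit composition, giving r_N = 1.015 and r_P = 4.411 (each k·C_M^n at C_M = 4.834).
Fraction of consumed M going to N: r_N/(r_N+r_P) = 0.1871.
C_N = 0.1871·C_{M0}·X = 0.1871×7.28×0.336 = 0.458 kmol/m³.

0.458 kmol/m³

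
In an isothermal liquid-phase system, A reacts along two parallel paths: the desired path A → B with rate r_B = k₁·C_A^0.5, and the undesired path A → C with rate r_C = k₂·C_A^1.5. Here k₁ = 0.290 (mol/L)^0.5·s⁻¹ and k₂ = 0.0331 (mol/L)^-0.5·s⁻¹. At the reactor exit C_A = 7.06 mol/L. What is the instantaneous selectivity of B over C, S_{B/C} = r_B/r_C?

S_{B/C} = r_B/r_C = (k₁·C_A^0.5)/(k₂·C_A^1.5) = (k₁/k₂)·C_A⁻¹.
= (0.290×7.060^0.5) / (0.0331×7.060^1.5) = 0.7705/0.6209 = 1.24.
The undesired path is higher order in A, so low C_A (CSTR or dilute feed) favours B.

1.24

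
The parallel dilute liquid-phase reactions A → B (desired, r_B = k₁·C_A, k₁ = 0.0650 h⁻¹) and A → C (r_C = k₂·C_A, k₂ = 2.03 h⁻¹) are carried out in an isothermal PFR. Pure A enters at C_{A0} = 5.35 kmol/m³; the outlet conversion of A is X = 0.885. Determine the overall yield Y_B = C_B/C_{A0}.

0.0275

C_A = C_{A0}(1−X) = 0.6152 kmol/m³.
Both paths are first order in A, so the instantaneous fraction to B is constant: dC_B/d(−C_A) = k₁/(k₁+k₂) = 0.03103.
C_B = 0.03103·(C_{A0}−C_A) = 0.03103×4.735 = 0.147 kmol/m³.
Y_B = C_B/C_{A0} = 0.1469/5.35 = 0.0275.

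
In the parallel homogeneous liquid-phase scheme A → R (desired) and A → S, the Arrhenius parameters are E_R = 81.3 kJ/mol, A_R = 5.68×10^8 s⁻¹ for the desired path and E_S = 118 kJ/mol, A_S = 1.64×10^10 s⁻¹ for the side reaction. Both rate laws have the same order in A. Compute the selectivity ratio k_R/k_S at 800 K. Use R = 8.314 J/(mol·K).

8.63

With equal orders, S_{R/S} = k_R/k_S = (A_R/A_S)·exp[(E_S−E_R)/(RT)].
(E_S−E_R)/(RT) = (118−81.3)×10³/(8.314×800) = 36700/6651 = 5.518.
k_R/k_S = (5.68×10^8/1.64×10^10)·exp(5.518) = 0.03463 × 249.1 = 8.63.
Since E_R < E_S, lowering the temperature improves selectivity toward R.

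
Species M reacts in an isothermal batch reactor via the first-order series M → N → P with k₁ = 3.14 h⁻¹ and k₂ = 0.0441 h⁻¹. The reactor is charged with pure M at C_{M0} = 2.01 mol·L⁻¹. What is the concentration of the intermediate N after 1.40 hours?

1.89 mol·L⁻¹

For first-order series with pure M initially, C_N(t) = k₁C_{M0}/(k₂−k₁)·(e^(−k₁t) − e^(−k₂t)).
e^(−k₁t) = e^(−3.14×1.40) = e^(−4.396) = 0.01233; e^(−k₂t) = e^(−0.06174) = 0.9401.
C_N = 3.14×2.01/(0.0441−3.14) × (0.01233−0.9401) = (-2.039)×(-0.9278) = 1.891 mol·L⁻¹.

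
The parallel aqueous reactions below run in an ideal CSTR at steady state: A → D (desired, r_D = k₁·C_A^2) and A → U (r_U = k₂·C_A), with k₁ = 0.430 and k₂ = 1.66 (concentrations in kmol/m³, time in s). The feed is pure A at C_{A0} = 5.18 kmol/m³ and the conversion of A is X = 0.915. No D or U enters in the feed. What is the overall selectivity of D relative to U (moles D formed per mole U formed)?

0.114

Exit C_A = C_{A0}(1−X) = 5.18×0.0850 = 0.4403 kmol/m³.
In a CSTR the entire volume is at exit conditions, so r_D = 0.430×0.4403^2 = 0.08336 and r_U = 1.66×0.4403 = 0.7309.
Overall selectivity = C_D/C_U = r_Dτ/(r_Uτ) = r_D/r_U = 0.114.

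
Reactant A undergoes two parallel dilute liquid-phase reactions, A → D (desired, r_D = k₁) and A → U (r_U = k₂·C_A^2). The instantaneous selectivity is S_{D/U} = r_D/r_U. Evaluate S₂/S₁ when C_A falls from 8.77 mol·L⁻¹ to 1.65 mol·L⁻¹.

28.3

S_{D/U} = (k₁/k₂)·C_A^-2, so S₂/S₁ = (C_{A,2}/C_{A,1})^-2.
= (1.65/8.77)^(-2) = (0.1881)^(-2) = 28.3.
Selectivity toward D rises as C_A falls — low-concentration operation is favoured.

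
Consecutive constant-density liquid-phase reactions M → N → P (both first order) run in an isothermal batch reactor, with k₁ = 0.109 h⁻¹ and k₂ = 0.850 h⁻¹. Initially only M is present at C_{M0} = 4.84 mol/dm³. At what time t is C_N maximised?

2.77 h

The intermediate peaks when r₁ = r₂, i.e. k₁e^(−k₁t) = k₂e^(−k₂t), giving t_opt = ln(k₂/k₁)/(k₂−k₁).
= ln(0.850/0.109)/(0.850−0.109) = ln(7.798)/0.7410 = 2.054/0.7410 = 2.77 h.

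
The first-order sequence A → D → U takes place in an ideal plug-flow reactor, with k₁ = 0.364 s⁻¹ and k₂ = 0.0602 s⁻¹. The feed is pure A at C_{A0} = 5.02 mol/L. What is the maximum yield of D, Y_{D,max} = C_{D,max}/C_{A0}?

Evaluating C_D at τ_opt = ln(k₂/k₁)/(k₂−k₁) gives C_{D,max}/C_{A0} = (k₁/k₂)^[k₂/(k₂−k₁)].
= (0.364/0.0602)^(0.0602/(0.0602−0.364)) = (6.047)^(-0.1982) = 0.7001.

0.700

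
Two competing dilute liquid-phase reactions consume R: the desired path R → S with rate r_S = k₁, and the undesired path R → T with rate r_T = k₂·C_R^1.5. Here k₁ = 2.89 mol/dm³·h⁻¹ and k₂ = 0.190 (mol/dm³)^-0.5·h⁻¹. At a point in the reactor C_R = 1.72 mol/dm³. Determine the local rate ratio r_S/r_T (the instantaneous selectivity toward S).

S_{S/T} = r_S/r_T = (k₁)/(k₂·C_R^1.5) = (k₁/k₂)·C_R^-1.5.
= (2.89) / (0.190×1.720^1.5) = 2.890/0.4286 = 6.74.
The undesired path is higher order in R, so low C_R (CSTR or dilute feed) favours S.

6.74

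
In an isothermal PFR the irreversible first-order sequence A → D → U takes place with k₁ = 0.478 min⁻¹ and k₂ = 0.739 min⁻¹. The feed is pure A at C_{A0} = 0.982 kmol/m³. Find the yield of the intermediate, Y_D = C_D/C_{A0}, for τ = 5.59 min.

Solving the coupled first-order balances gives C_D(τ) = [k₁/(k₂−k₁)]·C_{A0}·(e^(−k₁τ) − e^(−k₂τ)).
e^(−k₁τ) = e^(−0.478×5.59) = e^(−2.672) = 0.06911; e^(−k₂τ) = e^(−4.131) = 0.01607.
C_D = 0.478×0.982/(0.739−0.478) × (0.06911−0.01607) = 1.798×0.05305 = 0.09540 kmol/m³.
Y_D = C_D/C_{A0} = 0.09540/0.982 = 0.0971.

0.0971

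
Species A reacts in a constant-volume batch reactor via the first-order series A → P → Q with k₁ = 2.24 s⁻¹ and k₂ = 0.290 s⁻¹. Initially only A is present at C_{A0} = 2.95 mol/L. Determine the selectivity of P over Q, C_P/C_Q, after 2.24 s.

The intermediate concentration in a first-order A→B→C sequence is C_P = k₁C_{A0}(e^(−k₁t) − e^(−k₂t))/(k₂−k₁).
e^(−k₁t) = e^(−2.24×2.24) = e^(−5.018) = 0.006620; e^(−k₂t) = e^(−0.6496) = 0.5223.
C_P = 2.24×2.95/(0.290−2.24) × (0.006620−0.5223) = (-3.389)×(-0.5156) = 1.747 mol/L.
C_A = C_{A0}e^(−k₁t) = 0.01953 mol/L, so C_Q = C_{A0}−C_A−C_P = 1.183 mol/L; C_P/C_Q = 1.48.

1.48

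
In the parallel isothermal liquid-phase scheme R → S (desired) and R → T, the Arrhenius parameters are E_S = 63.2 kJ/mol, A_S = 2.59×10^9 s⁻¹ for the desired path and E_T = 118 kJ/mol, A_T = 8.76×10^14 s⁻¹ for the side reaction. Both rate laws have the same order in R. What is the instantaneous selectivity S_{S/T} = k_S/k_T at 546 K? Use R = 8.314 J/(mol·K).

k_S/k_T = (A_S/A_T)·exp[−(E_S−E_T)/(RT)] = (A_S/A_T)·exp[(E_T−E_S)/(RT)].
(E_T−E_S)/(RT) = (118−63.2)×10³/(8.314×546) = 54800/4539 = 12.07.
k_S/k_T = (2.59×10^9/8.76×10^14)·exp(12.07) = 2.957×10^-6 × 1.749×10^5 = 0.517.
Since E_S < E_T, lowering the temperature improves selectivity toward S.

0.517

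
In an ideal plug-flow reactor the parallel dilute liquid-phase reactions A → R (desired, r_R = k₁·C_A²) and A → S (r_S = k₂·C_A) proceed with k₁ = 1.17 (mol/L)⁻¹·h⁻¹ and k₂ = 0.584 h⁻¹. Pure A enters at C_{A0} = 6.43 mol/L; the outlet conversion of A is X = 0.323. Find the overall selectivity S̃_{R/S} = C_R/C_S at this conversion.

C_A = C_{A0}(1−X) = 4.353 mol/L.
Along a PFR/batch, dC_S/dC_A = −r_S/(r_R+r_S) = −k₂/(k₂+k₁·C_A).
Integrating from C_{A0} to C_A: C_S = (0.584/1.17)·ln[(0.584+1.17·6.43)/(0.584+1.17·4.35)] = 0.4991·ln(8.107/5.677) = 0.1778 mol/L.
Then C_R = (C_{A0}−C_A) − C_S = 2.077 − 0.1778 = 1.899 mol/L.
S̃_{R/S} = C_R/C_S = 1.899/0.1778 = 10.7.

10.7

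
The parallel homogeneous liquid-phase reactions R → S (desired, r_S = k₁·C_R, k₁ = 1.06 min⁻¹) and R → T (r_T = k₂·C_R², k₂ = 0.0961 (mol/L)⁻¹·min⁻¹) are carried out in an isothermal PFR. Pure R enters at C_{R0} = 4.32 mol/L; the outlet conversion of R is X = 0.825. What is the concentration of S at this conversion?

C_R = C_{R0}(1−X) = 0.7560 mol/L.
Along a PFR/batch, dC_S/dC_R = −r_S/(r_S+r_T) = −k₁/(k₁+k₂·C_R).
Integrating from C_{R0} to C_R: C_S = (1.06/0.0961)·ln[(1.06+0.0961·4.32)/(1.06+0.0961·0.756)] = 11.03·ln(1.475/1.133) = 2.914 mol/L.

2.91 mol/L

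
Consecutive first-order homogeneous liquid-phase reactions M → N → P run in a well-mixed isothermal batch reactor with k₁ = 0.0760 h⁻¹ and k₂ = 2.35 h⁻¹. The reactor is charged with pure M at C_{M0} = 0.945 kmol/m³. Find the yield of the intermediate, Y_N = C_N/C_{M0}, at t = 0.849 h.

The intermediate concentration in a first-order A→B→C sequence is C_N = k₁C_{M0}(e^(−k₁t) − e^(−k₂t))/(k₂−k₁).
e^(−k₁t) = e^(−0.0760×0.849) = e^(−0.06452) = 0.9375; e^(−k₂t) = e^(−1.995) = 0.1360.
C_N = 0.0760×0.945/(2.35−0.0760) × (0.9375−0.1360) = 0.03158×0.8015 = 0.02531 kmol/m³.
Y_N = C_N/C_{M0} = 0.02531/0.945 = 0.0268.

0.0268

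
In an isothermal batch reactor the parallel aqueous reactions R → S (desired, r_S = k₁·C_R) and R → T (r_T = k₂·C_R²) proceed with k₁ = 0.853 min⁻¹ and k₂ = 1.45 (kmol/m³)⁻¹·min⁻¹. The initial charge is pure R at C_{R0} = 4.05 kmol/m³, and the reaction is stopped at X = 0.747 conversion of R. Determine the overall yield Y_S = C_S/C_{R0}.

0.153

C_R = C_{R0}(1−X) = 1.025 kmol/m³.
Along a PFR/batch, dC_S/dC_R = −r_S/(r_S+r_T) = −k₁/(k₁+k₂·C_R).
Integrating from C_{R0} to C_R: C_S = (0.853/1.45)·ln[(0.853+1.45·4.05)/(0.853+1.45·1.02)] = 0.5883·ln(6.725/2.339) = 0.6214 kmol/m³.
Y_S = C_S/C_{R0} = 0.6214/4.05 = 0.153.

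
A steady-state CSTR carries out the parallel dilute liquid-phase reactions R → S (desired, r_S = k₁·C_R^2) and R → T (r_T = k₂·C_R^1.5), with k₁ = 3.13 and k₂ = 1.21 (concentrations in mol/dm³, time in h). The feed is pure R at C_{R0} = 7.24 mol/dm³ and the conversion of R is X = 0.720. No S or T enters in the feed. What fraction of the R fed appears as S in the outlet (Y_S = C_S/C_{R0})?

Exit C_R = C_{R0}(1−X) = 7.24×0.280 = 2.027 mol/dm³.
In a CSTR the entire volume is at exit conditions, so r_S = 3.13×2.027^2 = 12.86 and r_T = 1.21×2.027^1.5 = 3.492.
Fraction of consumed R going to S: r_S/(r_S+r_T) = 0.7865.
C_S = 0.7865·C_{R0}·X = 0.7865×7.24×0.720 = 4.10 mol/dm³; Y_S = C_S/C_{R0} = 0.566.

0.566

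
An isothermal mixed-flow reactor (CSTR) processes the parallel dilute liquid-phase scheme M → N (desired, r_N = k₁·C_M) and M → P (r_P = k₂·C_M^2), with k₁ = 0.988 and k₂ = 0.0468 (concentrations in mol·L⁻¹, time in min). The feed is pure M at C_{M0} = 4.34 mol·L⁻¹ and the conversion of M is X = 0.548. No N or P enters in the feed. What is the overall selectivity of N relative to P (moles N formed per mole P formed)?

Exit C_M = C_{M0}(1−X) = 4.34×0.452 = 1.962 mol·L⁻¹.
Rates in a CSTR are evaluated at the outlet concentration: r_N = 0.988×1.962 = 1.938, r_P = 0.0468×1.962^2 = 0.1801.
Overall selectivity = C_N/C_P = r_Nτ/(r_Pτ) = r_N/r_P = 10.8.

10.8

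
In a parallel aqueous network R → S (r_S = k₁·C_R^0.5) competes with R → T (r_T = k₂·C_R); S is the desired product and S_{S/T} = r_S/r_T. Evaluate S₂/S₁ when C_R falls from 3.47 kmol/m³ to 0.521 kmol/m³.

2.58

S_{S/T} = (k₁/k₂)·C_R^-0.5, so S₂/S₁ = (C_{R,2}/C_{R,1})^-0.5.
= (0.521/3.47)^(-0.5) = (0.1501)^(-0.5) = 2.58.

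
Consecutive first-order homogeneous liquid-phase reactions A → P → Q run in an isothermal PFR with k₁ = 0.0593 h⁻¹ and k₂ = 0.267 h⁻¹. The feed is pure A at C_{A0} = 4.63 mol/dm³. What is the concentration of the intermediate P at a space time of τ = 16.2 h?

0.488 mol/dm³

The intermediate concentration in a first-order A→B→C sequence is C_P = k₁C_{A0}(e^(−k₁τ) − e^(−k₂τ))/(k₂−k₁).
e^(−k₁τ) = e^(−0.0593×16.2) = e^(−0.9607) = 0.3826; e^(−k₂τ) = e^(−4.325) = 0.01323.
C_P = 0.0593×4.63/(0.267−0.0593) × (0.3826−0.01323) = 1.322×0.3694 = 0.4883 mol/dm³.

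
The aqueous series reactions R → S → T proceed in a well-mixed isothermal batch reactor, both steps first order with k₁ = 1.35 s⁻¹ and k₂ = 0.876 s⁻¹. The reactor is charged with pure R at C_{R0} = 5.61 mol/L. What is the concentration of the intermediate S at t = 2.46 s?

1.27 mol/L

For first-order series with pure R initially, C_S(t) = k₁C_{R0}/(k₂−k₁)·(e^(−k₁t) − e^(−k₂t)).
e^(−k₁t) = e^(−1.35×2.46) = e^(−3.321) = 0.03612; e^(−k₂t) = e^(−2.155) = 0.1159.
C_S = 1.35×5.61/(0.876−1.35) × (0.03612−0.1159) = (-15.98)×(-0.07979) = 1.275 mol/L.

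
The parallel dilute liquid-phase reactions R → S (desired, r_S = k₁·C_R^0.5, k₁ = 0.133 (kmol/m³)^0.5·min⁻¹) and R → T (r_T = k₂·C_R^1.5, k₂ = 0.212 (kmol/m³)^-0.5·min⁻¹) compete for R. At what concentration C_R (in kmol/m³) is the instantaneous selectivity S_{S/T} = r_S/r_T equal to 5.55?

0.113 kmol/m³

S_{S/T} = (k₁/k₂)·C_R⁻¹ ⇒ C_R = (S·k₂/k₁)^(-1).
= (5.55×0.212/0.133)^(-1) = (8.847)^(-1) = 0.113 kmol/m³.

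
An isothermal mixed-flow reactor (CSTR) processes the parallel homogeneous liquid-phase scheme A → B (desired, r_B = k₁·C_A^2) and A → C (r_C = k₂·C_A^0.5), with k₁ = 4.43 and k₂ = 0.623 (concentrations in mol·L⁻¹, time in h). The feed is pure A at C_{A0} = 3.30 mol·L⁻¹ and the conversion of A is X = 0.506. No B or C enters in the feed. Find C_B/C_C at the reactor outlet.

Exit C_A = C_{A0}(1−X) = 3.30×0.494 = 1.630 mol·L⁻¹.
Rates in a CSTR are evaluated at the outlet concentration: r_B = 4.43×1.630^2 = 11.77, r_C = 0.623×1.630^0.5 = 0.7954.
Overall selectivity = C_B/C_C = r_Bτ/(r_Cτ) = r_B/r_C = 14.8.

14.8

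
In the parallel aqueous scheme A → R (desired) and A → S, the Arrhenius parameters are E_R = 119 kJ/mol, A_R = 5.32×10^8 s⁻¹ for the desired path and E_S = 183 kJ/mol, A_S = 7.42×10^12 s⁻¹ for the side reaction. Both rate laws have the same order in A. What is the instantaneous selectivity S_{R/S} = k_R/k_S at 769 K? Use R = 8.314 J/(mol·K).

1.60

k_R/k_S = (A_R/A_S)·exp[−(E_R−E_S)/(RT)] = (A_R/A_S)·exp[(E_S−E_R)/(RT)].
(E_S−E_R)/(RT) = (183−119)×10³/(8.314×769) = 64000/6393 = 10.01.
k_R/k_S = (5.32×10^8/7.42×10^12)·exp(10.01) = 7.170×10^-5 × 22253 = 1.60.
Since E_R < E_S, lowering the temperature improves selectivity toward R.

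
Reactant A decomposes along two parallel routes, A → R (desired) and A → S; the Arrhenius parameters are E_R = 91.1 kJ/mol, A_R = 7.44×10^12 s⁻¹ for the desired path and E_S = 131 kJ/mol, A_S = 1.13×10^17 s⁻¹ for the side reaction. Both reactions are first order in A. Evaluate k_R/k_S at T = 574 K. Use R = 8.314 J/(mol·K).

With equal orders, S_{R/S} = k_R/k_S = (A_R/A_S)·exp[(E_S−E_R)/(RT)].
(E_S−E_R)/(RT) = (131−91.1)×10³/(8.314×574) = 39900/4772 = 8.361.
k_R/k_S = (7.44×10^12/1.13×10^17)·exp(8.361) = 6.584×10^-5 × 4276 = 0.282.
Since E_R < E_S, lowering the temperature improves selectivity toward R.

0.282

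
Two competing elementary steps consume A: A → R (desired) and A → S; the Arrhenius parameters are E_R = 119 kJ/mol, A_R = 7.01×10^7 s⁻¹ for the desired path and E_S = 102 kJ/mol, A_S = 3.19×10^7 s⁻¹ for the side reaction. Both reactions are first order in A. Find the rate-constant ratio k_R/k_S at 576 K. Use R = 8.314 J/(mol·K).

Since both paths have the same order in A, the concentration cancels and S_{R/S} = k_R/k_S = (A_R/A_S)·exp[(E_S−E_R)/(RT)].
(E_S−E_R)/(RT) = (102−119)×10³/(8.314×576) = -17000/4789 = -3.550.
k_R/k_S = (7.01×10^7/3.19×10^7)·exp(-3.550) = 2.197 × 0.02873 = 0.0631.

0.0631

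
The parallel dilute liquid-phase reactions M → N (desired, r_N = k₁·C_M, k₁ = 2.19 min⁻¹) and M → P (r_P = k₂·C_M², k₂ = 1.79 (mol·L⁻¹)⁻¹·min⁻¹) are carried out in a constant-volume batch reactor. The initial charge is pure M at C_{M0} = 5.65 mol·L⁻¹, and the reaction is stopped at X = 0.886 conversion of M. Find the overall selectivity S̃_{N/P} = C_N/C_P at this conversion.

C_M = C_{M0}(1−X) = 0.6441 mol·L⁻¹.
Along a PFR/batch, dC_N/dC_M = −r_N/(r_N+r_P) = −k₁/(k₁+k₂·C_M).
Integrating from C_{M0} to C_M: C_N = (2.19/1.79)·ln[(2.19+1.79·5.65)/(2.19+1.79·0.644)] = 1.223·ln(12.30/3.343) = 1.594 mol·L⁻¹.
C_P = (C_{M0}−C_M)−C_N = 3.412 mol·L⁻¹; S̃_{N/P} = 1.594/3.412 = 0.467.

0.467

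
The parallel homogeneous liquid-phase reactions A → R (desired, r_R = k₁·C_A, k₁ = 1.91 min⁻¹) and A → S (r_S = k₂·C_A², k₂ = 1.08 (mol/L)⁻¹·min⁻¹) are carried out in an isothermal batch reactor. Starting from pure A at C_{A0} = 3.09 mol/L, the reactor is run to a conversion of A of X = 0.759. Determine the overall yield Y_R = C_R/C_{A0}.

C_A = C_{A0}(1−X) = 0.7447 mol/L.
Along a PFR/batch, dC_R/dC_A = −r_R/(r_R+r_S) = −k₁/(k₁+k₂·C_A).
Integrating from C_{A0} to C_A: C_R = (1.91/1.08)·ln[(1.91+1.08·3.09)/(1.91+1.08·0.745)] = 1.769·ln(5.247/2.714) = 1.166 mol/L.
Y_R = C_R/C_{A0} = 1.166/3.09 = 0.377.

0.377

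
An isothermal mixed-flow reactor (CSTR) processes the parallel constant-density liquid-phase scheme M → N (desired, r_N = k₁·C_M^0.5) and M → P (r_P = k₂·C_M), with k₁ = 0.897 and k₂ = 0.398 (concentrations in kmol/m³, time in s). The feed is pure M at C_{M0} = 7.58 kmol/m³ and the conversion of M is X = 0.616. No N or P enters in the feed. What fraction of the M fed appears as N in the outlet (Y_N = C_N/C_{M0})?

Exit C_M = C_{M0}(1−X) = 7.58×0.384 = 2.911 kmol/m³.
In a CSTR the entire volume is at exit conditions, so r_N = 0.897×2.911^0.5 = 1.530 and r_P = 0.398×2.911 = 1.158.
Fraction of consumed M going to N: r_N/(r_N+r_P) = 0.5692.
C_N = 0.5692·C_{M0}·X = 0.5692×7.58×0.616 = 2.66 kmol/m³; Y_N = C_N/C_{M0} = 0.351.

0.351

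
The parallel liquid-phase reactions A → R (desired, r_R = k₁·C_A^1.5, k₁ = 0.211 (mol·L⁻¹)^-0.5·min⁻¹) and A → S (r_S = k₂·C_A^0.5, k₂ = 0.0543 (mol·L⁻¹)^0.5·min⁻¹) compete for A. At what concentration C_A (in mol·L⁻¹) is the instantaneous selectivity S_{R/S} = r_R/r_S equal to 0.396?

0.102 mol·L⁻¹

S_{R/S} = (k₁/k₂)·C_A ⇒ C_A = S·k₂/k₁.
= 0.396×0.0543/0.211 = 0.102 mol·L⁻¹.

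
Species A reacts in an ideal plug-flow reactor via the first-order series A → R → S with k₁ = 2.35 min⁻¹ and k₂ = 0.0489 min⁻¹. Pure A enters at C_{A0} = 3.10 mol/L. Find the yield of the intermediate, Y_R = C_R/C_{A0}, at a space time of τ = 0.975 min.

0.870

The intermediate concentration in a first-order A→B→C sequence is C_R = k₁C_{A0}(e^(−k₁τ) − e^(−k₂τ))/(k₂−k₁).
e^(−k₁τ) = e^(−2.35×0.975) = e^(−2.291) = 0.1011; e^(−k₂τ) = e^(−0.04768) = 0.9534.
C_R = 2.35×3.10/(0.0489−2.35) × (0.1011−0.9534) = (-3.166)×(-0.8523) = 2.698 mol/L.
Y_R = C_R/C_{A0} = 2.698/3.10 = 0.870.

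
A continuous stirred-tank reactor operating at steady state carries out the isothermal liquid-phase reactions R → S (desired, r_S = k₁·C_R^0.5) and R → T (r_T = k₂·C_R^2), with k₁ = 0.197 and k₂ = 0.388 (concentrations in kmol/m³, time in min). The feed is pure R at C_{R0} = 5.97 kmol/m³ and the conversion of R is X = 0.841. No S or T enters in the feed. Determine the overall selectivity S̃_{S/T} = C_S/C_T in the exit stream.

Exit C_R = C_{R0}(1−X) = 5.97×0.159 = 0.9492 kmol/m³.
In a CSTR the entire volume is at exit conditions, so r_S = 0.197×0.9492^0.5 = 0.1919 and r_T = 0.388×0.9492^2 = 0.3496.
Overall selectivity = C_S/C_T = r_Sτ/(r_Tτ) = r_S/r_T = 0.549.

0.549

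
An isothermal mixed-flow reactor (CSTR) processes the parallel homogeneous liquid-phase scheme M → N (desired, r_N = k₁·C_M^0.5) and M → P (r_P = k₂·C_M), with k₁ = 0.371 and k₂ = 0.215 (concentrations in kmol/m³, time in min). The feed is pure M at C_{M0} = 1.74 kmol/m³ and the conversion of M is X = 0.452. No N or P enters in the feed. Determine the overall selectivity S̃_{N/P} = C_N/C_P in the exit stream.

Exit C_M = C_{M0}(1−X) = 1.74×0.548 = 0.9535 kmol/m³.
In a CSTR the entire volume is at exit conditions, so r_N = 0.371×0.9535^0.5 = 0.3623 and r_P = 0.215×0.9535 = 0.2050.
Overall selectivity = C_N/C_P = r_Nτ/(r_Pτ) = r_N/r_P = 1.77.

1.77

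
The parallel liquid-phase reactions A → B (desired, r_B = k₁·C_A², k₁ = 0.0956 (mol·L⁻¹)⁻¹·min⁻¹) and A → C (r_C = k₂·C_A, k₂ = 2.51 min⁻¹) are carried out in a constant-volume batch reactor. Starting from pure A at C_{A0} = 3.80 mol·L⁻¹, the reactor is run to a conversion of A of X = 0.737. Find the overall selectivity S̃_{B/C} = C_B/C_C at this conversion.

0.0905

C_A = C_{A0}(1−X) = 0.9994 mol·L⁻¹.
Along a PFR/batch, dC_C/dC_A = −r_C/(r_B+r_C) = −k₂/(k₂+k₁·C_A).
Integrating from C_{A0} to C_A: C_C = (2.51/0.0956)·ln[(2.51+0.0956·3.80)/(2.51+0.0956·0.999)] = 26.26·ln(2.873/2.606) = 2.568 mol·L⁻¹.
Then C_B = (C_{A0}−C_A) − C_C = 2.801 − 2.568 = 0.2325 mol·L⁻¹.
S̃_{B/C} = C_B/C_C = 0.2325/2.568 = 0.0905.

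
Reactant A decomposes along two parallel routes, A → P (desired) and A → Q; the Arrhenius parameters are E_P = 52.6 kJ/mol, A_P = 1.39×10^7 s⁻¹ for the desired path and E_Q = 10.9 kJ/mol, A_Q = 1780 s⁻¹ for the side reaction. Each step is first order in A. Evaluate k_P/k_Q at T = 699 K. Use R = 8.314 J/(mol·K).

With equal orders, S_{P/Q} = k_P/k_Q = (A_P/A_Q)·exp[(E_Q−E_P)/(RT)].
(E_Q−E_P)/(RT) = (10.9−52.6)×10³/(8.314×699) = -41700/5811 = -7.175.
k_P/k_Q = (1.39×10^7/1780)·exp(-7.175) = 7809 × 7.651×10^-4 = 5.98.

5.98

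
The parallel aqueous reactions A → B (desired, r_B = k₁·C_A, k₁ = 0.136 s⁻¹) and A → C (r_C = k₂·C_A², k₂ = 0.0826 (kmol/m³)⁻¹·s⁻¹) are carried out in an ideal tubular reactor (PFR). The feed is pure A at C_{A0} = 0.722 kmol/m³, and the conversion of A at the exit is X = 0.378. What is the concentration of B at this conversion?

C_A = C_{A0}(1−X) = 0.4491 kmol/m³.
Along a PFR/batch, dC_B/dC_A = −r_B/(r_B+r_C) = −k₁/(k₁+k₂·C_A).
Integrating from C_{A0} to C_A: C_B = (0.136/0.0826)·ln[(0.136+0.0826·0.722)/(0.136+0.0826·0.449)] = 1.646·ln(0.1956/0.1731) = 0.2016 kmol/m³.

0.202 kmol/m³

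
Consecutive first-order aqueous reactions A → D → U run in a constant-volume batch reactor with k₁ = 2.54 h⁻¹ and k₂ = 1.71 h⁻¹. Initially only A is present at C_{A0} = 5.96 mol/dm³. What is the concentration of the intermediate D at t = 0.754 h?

Solving the coupled first-order balances gives C_D(t) = [k₁/(k₂−k₁)]·C_{A0}·(e^(−k₁t) − e^(−k₂t)).
e^(−k₁t) = e^(−2.54×0.754) = e^(−1.915) = 0.1473; e^(−k₂t) = e^(−1.289) = 0.2755.
C_D = 2.54×5.96/(1.71−2.54) × (0.1473−0.2755) = (-18.24)×(-0.1281) = 2.337 mol/dm³.

2.34 mol/dm³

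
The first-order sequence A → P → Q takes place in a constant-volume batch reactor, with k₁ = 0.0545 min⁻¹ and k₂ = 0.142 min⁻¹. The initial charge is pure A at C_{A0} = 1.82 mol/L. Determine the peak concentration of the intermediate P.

0.385 mol/L

For a first-order series the maximum intermediate yield is C_{P,max}/C_{A0} = (k₁/k₂)^[k₂/(k₂−k₁)].
= (0.0545/0.142)^(0.142/(0.142−0.0545)) = (0.3838)^(1.623) = 0.2114.
C_{P,max} = 0.2114×1.82 = 0.385 mol/L.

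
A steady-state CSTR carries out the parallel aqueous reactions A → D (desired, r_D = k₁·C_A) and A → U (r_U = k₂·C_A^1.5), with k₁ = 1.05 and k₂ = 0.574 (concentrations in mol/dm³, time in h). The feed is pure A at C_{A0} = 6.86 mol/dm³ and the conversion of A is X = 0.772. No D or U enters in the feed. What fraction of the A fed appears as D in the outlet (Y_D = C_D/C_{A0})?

Exit C_A = C_{A0}(1−X) = 6.86×0.228 = 1.564 mol/dm³.
A CSTR operates uniformly at the exit composition, giving r_D = 1.642 and r_U = 1.123 (each k·C_A^n at C_A = 1.564).
Fraction of consumed A going to D: r_D/(r_D+r_U) = 0.5939.
C_D = 0.5939·C_{A0}·X = 0.5939×6.86×0.772 = 3.15 mol/dm³; Y_D = C_D/C_{A0} = 0.459.

0.459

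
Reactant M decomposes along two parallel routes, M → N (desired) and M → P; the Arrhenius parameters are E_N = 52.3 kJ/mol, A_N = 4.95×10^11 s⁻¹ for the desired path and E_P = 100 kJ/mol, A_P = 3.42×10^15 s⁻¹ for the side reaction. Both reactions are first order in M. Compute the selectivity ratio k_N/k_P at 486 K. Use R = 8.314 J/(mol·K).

19.4

With equal orders, S_{N/P} = k_N/k_P = (A_N/A_P)·exp[(E_P−E_N)/(RT)].
(E_P−E_N)/(RT) = (100−52.3)×10³/(8.314×486) = 47700/4041 = 11.81.
k_N/k_P = (4.95×10^11/3.42×10^15)·exp(11.81) = 1.447×10^-4 × 1.339×10^5 = 19.4.
Since E_N < E_P, lowering the temperature improves selectivity toward N.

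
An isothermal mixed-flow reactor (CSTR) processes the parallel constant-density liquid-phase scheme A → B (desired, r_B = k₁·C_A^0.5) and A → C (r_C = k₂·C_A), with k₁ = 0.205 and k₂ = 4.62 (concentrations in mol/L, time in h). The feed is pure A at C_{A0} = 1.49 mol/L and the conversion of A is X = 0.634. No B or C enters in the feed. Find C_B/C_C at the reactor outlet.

Exit C_A = C_{A0}(1−X) = 1.49×0.366 = 0.5453 mol/L.
Rates in a CSTR are evaluated at the outlet concentration: r_B = 0.205×0.5453^0.5 = 0.1514, r_C = 4.62×0.5453 = 2.519.
Overall selectivity = C_B/C_C = r_Bτ/(r_Cτ) = r_B/r_C = 0.0601.

0.0601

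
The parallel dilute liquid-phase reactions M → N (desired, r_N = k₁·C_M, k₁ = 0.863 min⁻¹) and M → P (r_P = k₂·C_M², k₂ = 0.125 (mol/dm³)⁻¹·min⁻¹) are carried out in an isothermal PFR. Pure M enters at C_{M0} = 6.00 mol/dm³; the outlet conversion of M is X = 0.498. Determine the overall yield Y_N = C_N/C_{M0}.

C_M = C_{M0}(1−X) = 3.012 mol/dm³.
Along a PFR/batch, dC_N/dC_M = −r_N/(r_N+r_P) = −k₁/(k₁+k₂·C_M).
Integrating from C_{M0} to C_M: C_N = (0.863/0.125)·ln[(0.863+0.125·6.00)/(0.863+0.125·3.01)] = 6.904·ln(1.613/1.240) = 1.818 mol/dm³.
Y_N = C_N/C_{M0} = 1.818/6.00 = 0.303.

0.303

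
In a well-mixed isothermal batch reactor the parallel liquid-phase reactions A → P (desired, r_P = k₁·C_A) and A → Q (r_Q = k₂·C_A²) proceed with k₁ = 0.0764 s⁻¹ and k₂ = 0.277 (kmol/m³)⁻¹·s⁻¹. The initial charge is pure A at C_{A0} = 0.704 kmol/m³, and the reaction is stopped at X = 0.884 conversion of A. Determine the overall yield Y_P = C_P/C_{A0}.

C_A = C_{A0}(1−X) = 0.08166 kmol/m³.
Along a PFR/batch, dC_P/dC_A = −r_P/(r_P+r_Q) = −k₁/(k₁+k₂·C_A).
Integrating from C_{A0} to C_A: C_P = (0.0764/0.277)·ln[(0.0764+0.277·0.704)/(0.0764+0.277·0.0817)] = 0.2758·ln(0.2714/0.09902) = 0.2781 kmol/m³.
Y_P = C_P/C_{A0} = 0.2781/0.704 = 0.395.

0.395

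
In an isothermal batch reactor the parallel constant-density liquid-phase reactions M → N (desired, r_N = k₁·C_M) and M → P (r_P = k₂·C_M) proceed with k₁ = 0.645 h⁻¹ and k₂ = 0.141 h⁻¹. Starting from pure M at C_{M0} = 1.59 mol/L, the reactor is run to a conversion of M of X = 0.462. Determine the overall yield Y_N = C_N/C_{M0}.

0.379

C_M = C_{M0}(1−X) = 0.8554 mol/L.
Both paths are first order in M, so the instantaneous fraction to N is constant: dC_N/d(−C_M) = k₁/(k₁+k₂) = 0.8206.
C_N = 0.8206·(C_{M0}−C_M) = 0.8206×0.7346 = 0.603 mol/L.
Y_N = C_N/C_{M0} = 0.6028/1.59 = 0.379.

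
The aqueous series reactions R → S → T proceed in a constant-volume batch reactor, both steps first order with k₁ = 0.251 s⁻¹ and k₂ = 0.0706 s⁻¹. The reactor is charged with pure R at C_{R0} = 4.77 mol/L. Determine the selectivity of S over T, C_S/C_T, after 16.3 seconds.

For first-order series with pure R initially, C_S(t) = k₁C_{R0}/(k₂−k₁)·(e^(−k₁t) − e^(−k₂t)).
e^(−k₁t) = e^(−0.251×16.3) = e^(−4.091) = 0.01672; e^(−k₂t) = e^(−1.151) = 0.3164.
C_S = 0.251×4.77/(0.0706−0.251) × (0.01672−0.3164) = (-6.637)×(-0.2997) = 1.989 mol/L.
C_R = C_{R0}e^(−k₁t) = 0.07974 mol/L, so C_T = C_{R0}−C_R−C_S = 2.701 mol/L; C_S/C_T = 0.736.

0.736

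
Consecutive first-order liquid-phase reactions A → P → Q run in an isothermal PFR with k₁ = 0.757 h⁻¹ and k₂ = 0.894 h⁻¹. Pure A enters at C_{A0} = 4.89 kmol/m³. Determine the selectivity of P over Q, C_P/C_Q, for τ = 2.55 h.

The intermediate concentration in a first-order A→B→C sequence is C_P = k₁C_{A0}(e^(−k₁τ) − e^(−k₂τ))/(k₂−k₁).
e^(−k₁τ) = e^(−0.757×2.55) = e^(−1.930) = 0.1451; e^(−k₂τ) = e^(−2.280) = 0.1023.
C_P = 0.757×4.89/(0.894−0.757) × (0.1451−0.1023) = 27.02×0.04278 = 1.156 kmol/m³.
C_A = C_{A0}e^(−k₁τ) = 0.7095 kmol/m³, so C_Q = C_{A0}−C_A−C_P = 3.024 kmol/m³; C_P/C_Q = 0.382.

0.382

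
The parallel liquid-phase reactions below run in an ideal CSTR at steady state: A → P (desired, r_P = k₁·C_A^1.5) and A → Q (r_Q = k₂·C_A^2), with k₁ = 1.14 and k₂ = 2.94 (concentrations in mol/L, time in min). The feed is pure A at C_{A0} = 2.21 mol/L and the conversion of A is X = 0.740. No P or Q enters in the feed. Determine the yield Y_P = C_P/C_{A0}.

Exit C_A = C_{A0}(1−X) = 2.21×0.260 = 0.5746 mol/L.
In a CSTR the entire volume is at exit conditions, so r_P = 1.14×0.5746^1.5 = 0.4965 and r_Q = 2.94×0.5746^2 = 0.9707.
Fraction of consumed A going to P: r_P/(r_P+r_Q) = 0.3384.
C_P = 0.3384·C_{A0}·X = 0.3384×2.21×0.740 = 0.553 mol/L; Y_P = C_P/C_{A0} = 0.250.

0.250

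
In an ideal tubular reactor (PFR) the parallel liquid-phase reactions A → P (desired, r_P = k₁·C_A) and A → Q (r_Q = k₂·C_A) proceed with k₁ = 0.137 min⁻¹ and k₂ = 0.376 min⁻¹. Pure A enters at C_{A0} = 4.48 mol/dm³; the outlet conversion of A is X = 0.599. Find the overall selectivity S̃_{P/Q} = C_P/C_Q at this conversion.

C_A = C_{A0}(1−X) = 1.796 mol/dm³.
Both paths are first order in A, so the instantaneous fraction to P is constant: dC_P/d(−C_A) = k₁/(k₁+k₂) = 0.2671.
C_P = 0.2671·(C_{A0}−C_A) = 0.2671×2.684 = 0.717 mol/dm³.
C_Q = (C_{A0}−C_A)−C_P = 1.967 mol/dm³; S̃_{P/Q} = 0.7167/1.967 = 0.364.

0.364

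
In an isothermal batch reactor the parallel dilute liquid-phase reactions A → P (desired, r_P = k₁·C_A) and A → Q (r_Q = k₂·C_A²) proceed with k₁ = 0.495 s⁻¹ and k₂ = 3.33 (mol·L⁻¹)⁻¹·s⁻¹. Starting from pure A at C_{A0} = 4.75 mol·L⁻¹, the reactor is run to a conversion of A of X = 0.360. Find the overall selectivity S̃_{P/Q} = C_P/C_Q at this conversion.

C_A = C_{A0}(1−X) = 3.040 mol·L⁻¹.
Along a PFR/batch, dC_P/dC_A = −r_P/(r_P+r_Q) = −k₁/(k₁+k₂·C_A).
Integrating from C_{A0} to C_A: C_P = (0.495/3.33)·ln[(0.495+3.33·4.75)/(0.495+3.33·3.04)] = 0.1486·ln(16.31/10.62) = 0.06382 mol·L⁻¹.
C_Q = (C_{A0}−C_A)−C_P = 1.646 mol·L⁻¹; S̃_{P/Q} = 0.06382/1.646 = 0.0388.

0.0388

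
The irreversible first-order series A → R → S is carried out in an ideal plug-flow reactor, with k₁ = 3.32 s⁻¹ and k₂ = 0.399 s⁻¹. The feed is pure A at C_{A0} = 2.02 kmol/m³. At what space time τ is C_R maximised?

Setting dC_R/dτ = 0 gives τ_opt = ln(k₂/k₁)/(k₂−k₁).
= ln(0.399/3.32)/(0.399−3.32) = ln(0.1202)/-2.921 = -2.119/-2.921 = 0.725 s.

0.725 s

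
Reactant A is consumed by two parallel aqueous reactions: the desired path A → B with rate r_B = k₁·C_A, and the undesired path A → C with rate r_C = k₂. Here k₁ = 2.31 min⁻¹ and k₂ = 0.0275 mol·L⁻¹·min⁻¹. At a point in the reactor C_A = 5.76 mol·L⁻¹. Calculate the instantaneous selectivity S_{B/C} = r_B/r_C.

484

S_{B/C} = r_B/r_C = (k₁·C_A)/(k₂) = (k₁/k₂)·C_A.
= (2.31×5.760) / (0.0275) = 13.31/0.02750 = 484.
Since the desired path is higher order in A, keeping C_A high (PFR or concentrated feed) favours B.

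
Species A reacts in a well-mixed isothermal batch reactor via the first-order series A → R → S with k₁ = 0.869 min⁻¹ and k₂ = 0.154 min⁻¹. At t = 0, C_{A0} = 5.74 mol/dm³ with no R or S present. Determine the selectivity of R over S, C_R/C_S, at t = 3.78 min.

Solving the coupled first-order balances gives C_R(t) = [k₁/(k₂−k₁)]·C_{A0}·(e^(−k₁t) − e^(−k₂t)).
e^(−k₁t) = e^(−0.869×3.78) = e^(−3.285) = 0.03745; e^(−k₂t) = e^(−0.5821) = 0.5587.
C_R = 0.869×5.74/(0.154−0.869) × (0.03745−0.5587) = (-6.976)×(-0.5213) = 3.637 mol/dm³.
C_A = C_{A0}e^(−k₁t) = 0.2149 mol/dm³, so C_S = C_{A0}−C_A−C_R = 1.889 mol/dm³; C_R/C_S = 1.93.

1.93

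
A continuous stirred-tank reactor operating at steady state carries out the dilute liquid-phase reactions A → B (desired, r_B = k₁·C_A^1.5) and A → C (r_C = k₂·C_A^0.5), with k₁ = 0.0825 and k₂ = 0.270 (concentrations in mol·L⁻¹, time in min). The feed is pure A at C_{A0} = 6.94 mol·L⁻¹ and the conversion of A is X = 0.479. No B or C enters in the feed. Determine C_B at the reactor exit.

1.74 mol·L⁻¹

Exit C_A = C_{A0}(1−X) = 6.94×0.521 = 3.616 mol·L⁻¹.
A CSTR operates uniformly at the exit composition, giving r_B = 0.5672 and r_C = 0.5134 (each k·C_A^n at C_A = 3.616).
Fraction of consumed A going to B: r_B/(r_B+r_C) = 0.5249.
C_B = 0.5249·C_{A0}·X = 0.5249×6.94×0.479 = 1.74 mol·L⁻¹.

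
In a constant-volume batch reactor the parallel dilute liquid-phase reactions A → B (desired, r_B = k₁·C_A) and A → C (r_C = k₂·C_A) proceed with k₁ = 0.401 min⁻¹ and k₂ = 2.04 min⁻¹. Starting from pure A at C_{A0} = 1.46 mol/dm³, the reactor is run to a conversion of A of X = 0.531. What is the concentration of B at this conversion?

C_A = C_{A0}(1−X) = 0.6847 mol/dm³.
Both paths are first order in A, so the instantaneous fraction to B is constant: dC_B/d(−C_A) = k₁/(k₁+k₂) = 0.1643.
C_B = 0.1643·(C_{A0}−C_A) = 0.1643×0.7753 = 0.127 mol/dm³.

0.127 mol/dm³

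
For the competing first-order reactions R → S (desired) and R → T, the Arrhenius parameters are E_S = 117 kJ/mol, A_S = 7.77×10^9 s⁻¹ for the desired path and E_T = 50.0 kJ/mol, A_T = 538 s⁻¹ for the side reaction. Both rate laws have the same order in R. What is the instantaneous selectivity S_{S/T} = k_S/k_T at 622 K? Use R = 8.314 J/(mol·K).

34.1

k_S/k_T = (A_S/A_T)·exp[−(E_S−E_T)/(RT)] = (A_S/A_T)·exp[(E_T−E_S)/(RT)].
(E_T−E_S)/(RT) = (50.0−117)×10³/(8.314×622) = -67000/5171 = -12.96.
k_S/k_T = (7.77×10^9/538)·exp(-12.96) = 1.444×10^7 × 2.362×10^-6 = 34.1.
Since E_S > E_T, raising the temperature improves selectivity toward S.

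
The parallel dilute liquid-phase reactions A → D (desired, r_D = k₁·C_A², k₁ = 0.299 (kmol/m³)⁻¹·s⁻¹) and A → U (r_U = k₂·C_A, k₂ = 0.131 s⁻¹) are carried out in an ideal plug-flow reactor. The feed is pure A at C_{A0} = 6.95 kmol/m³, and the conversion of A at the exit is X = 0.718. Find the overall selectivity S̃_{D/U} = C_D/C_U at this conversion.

C_A = C_{A0}(1−X) = 1.960 kmol/m³.
Along a PFR/batch, dC_U/dC_A = −r_U/(r_D+r_U) = −k₂/(k₂+k₁·C_A).
Integrating from C_{A0} to C_A: C_U = (0.131/0.299)·ln[(0.131+0.299·6.95)/(0.131+0.299·1.96)] = 0.4381·ln(2.209/0.7170) = 0.4930 kmol/m³.
Then C_D = (C_{A0}−C_A) − C_U = 4.990 − 0.4930 = 4.497 kmol/m³.
S̃_{D/U} = C_D/C_U = 4.497/0.4930 = 9.12.

9.12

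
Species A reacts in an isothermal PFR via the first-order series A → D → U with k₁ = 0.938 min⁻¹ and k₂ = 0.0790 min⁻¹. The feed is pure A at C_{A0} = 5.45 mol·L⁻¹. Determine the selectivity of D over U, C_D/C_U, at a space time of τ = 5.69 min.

2.28

For first-order series with pure A initially, C_D(τ) = k₁C_{A0}/(k₂−k₁)·(e^(−k₁τ) − e^(−k₂τ)).
e^(−k₁τ) = e^(−0.938×5.69) = e^(−5.337) = 0.004809; e^(−k₂τ) = e^(−0.4495) = 0.6379.
C_D = 0.938×5.45/(0.0790−0.938) × (0.004809−0.6379) = (-5.951)×(-0.6331) = 3.768 mol·L⁻¹.
C_A = C_{A0}e^(−k₁τ) = 0.02621 mol·L⁻¹, so C_U = C_{A0}−C_A−C_D = 1.656 mol·L⁻¹; C_D/C_U = 2.28.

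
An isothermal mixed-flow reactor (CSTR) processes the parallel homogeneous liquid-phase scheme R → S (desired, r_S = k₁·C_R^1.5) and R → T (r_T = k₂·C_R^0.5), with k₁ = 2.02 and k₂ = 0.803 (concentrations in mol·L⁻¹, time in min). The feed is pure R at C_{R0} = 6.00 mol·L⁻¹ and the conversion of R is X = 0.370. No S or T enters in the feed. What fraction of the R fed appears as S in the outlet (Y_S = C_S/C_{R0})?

Exit C_R = C_{R0}(1−X) = 6.00×0.630 = 3.780 mol·L⁻¹.
Rates in a CSTR are evaluated at the outlet concentration: r_S = 2.02×3.780^1.5 = 14.85, r_T = 0.803×3.780^0.5 = 1.561.
Fraction of consumed R going to S: r_S/(r_S+r_T) = 0.9048.
C_S = 0.9048·C_{R0}·X = 0.9048×6.00×0.370 = 2.01 mol·L⁻¹; Y_S = C_S/C_{R0} = 0.335.

0.335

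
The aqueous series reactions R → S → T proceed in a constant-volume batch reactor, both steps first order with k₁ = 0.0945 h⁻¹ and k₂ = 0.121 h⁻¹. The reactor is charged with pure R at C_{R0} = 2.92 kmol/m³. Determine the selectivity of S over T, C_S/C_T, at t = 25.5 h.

Solving the coupled first-order balances gives C_S(t) = [k₁/(k₂−k₁)]·C_{R0}·(e^(−k₁t) − e^(−k₂t)).
e^(−k₁t) = e^(−0.0945×25.5) = e^(−2.410) = 0.08984; e^(−k₂t) = e^(−3.085) = 0.04571.
C_S = 0.0945×2.92/(0.121−0.0945) × (0.08984−0.04571) = 10.41×0.04413 = 0.4595 kmol/m³.
C_R = C_{R0}e^(−k₁t) = 0.2623 kmol/m³, so C_T = C_{R0}−C_R−C_S = 2.198 kmol/m³; C_S/C_T = 0.209.

0.209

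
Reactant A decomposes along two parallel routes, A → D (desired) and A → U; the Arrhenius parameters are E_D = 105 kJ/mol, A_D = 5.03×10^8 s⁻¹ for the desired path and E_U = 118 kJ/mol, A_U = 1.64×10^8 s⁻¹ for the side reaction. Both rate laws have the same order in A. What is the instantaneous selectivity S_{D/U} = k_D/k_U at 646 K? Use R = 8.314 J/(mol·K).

34.5

k_D/k_U = (A_D/A_U)·exp[−(E_D−E_U)/(RT)] = (A_D/A_U)·exp[(E_U−E_D)/(RT)].
(E_U−E_D)/(RT) = (118−105)×10³/(8.314×646) = 13000/5371 = 2.420.
k_D/k_U = (5.03×10^8/1.64×10^8)·exp(2.420) = 3.067 × 11.25 = 34.5.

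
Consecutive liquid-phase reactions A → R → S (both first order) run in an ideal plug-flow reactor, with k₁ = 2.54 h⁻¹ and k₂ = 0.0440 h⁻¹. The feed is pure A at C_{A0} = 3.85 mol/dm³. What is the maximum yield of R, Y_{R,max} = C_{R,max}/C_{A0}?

At the optimum, C_{R,max}/C_{A0} = (k₁/k₂)^[k₂/(k₂−k₁)].
= (2.54/0.0440)^(0.0440/(0.0440−2.54)) = (57.73)^(-0.01763) = 0.9310.

0.931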